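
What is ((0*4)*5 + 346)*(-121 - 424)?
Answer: -188570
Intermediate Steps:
((0*4)*5 + 346)*(-121 - 424) = (0*5 + 346)*(-545) = (0 + 346)*(-545) = 346*(-545) = -188570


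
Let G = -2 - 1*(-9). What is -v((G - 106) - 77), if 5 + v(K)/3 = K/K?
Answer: 12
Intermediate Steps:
G = 7 (G = -2 + 9 = 7)
v(K) = -12 (v(K) = -15 + 3*(K/K) = -15 + 3*1 = -15 + 3 = -12)
-v((G - 106) - 77) = -1*(-12) = 12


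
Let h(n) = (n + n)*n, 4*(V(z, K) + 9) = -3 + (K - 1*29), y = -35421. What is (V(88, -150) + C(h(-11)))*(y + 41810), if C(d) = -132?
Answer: -2383097/2 ≈ -1.1915e+6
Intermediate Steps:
V(z, K) = -17 + K/4 (V(z, K) = -9 + (-3 + (K - 1*29))/4 = -9 + (-3 + (K - 29))/4 = -9 + (-3 + (-29 + K))/4 = -9 + (-32 + K)/4 = -9 + (-8 + K/4) = -17 + K/4)
h(n) = 2*n² (h(n) = (2*n)*n = 2*n²)
(V(88, -150) + C(h(-11)))*(y + 41810) = ((-17 + (¼)*(-150)) - 132)*(-35421 + 41810) = ((-17 - 75/2) - 132)*6389 = (-109/2 - 132)*6389 = -373/2*6389 = -2383097/2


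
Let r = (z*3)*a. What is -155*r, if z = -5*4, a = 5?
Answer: 46500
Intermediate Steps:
z = -20
r = -300 (r = -20*3*5 = -60*5 = -300)
-155*r = -155*(-300) = 46500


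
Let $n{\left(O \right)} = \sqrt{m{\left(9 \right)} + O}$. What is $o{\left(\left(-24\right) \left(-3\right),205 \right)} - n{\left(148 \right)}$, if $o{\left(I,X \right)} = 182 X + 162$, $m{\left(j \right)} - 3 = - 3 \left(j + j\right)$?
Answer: $37472 - \sqrt{97} \approx 37462.0$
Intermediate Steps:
$m{\left(j \right)} = 3 - 6 j$ ($m{\left(j \right)} = 3 - 3 \left(j + j\right) = 3 - 3 \cdot 2 j = 3 - 6 j$)
$o{\left(I,X \right)} = 162 + 182 X$
$n{\left(O \right)} = \sqrt{-51 + O}$ ($n{\left(O \right)} = \sqrt{\left(3 - 54\right) + O} = \sqrt{-51 + O}$)
$o{\left(\left(-24\right) \left(-3\right),205 \right)} - n{\left(148 \right)} = \left(162 + 182 \cdot 205\right) - \sqrt{-51 + 148} = \left(162 + 37310\right) - \sqrt{97} = 37472 - \sqrt{97}$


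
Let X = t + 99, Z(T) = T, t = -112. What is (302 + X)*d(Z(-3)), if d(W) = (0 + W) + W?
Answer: -1734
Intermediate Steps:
X = -13 (X = -112 + 99 = -13)
d(W) = 2*W (d(W) = W + W = 2*W)
(302 + X)*d(Z(-3)) = (302 - 13)*(2*(-3)) = 289*(-6) = -1734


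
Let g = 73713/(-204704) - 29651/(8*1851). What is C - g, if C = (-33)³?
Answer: -13615889443897/378907104 ≈ -35935.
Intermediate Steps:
C = -35937
g = -895152551/378907104 (g = 73713*(-1/204704) - 29651/14808 = -73713/204704 - 29651*1/14808 = -73713/204704 - 29651/14808 = -895152551/378907104 ≈ -2.3625)
C - g = -35937 - 1*(-895152551/378907104) = -35937 + 895152551/378907104 = -13615889443897/378907104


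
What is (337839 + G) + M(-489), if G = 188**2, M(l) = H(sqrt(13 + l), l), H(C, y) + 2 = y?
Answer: 372692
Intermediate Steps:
H(C, y) = -2 + y
M(l) = -2 + l
G = 35344
(337839 + G) + M(-489) = (337839 + 35344) + (-2 - 489) = 373183 - 491 = 372692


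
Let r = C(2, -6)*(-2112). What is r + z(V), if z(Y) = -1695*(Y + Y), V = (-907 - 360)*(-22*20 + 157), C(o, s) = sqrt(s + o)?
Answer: -1215521790 - 4224*I ≈ -1.2155e+9 - 4224.0*I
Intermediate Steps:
C(o, s) = sqrt(o + s)
V = 358561 (V = -1267*(-440 + 157) = -1267*(-283) = 358561)
r = -4224*I (r = sqrt(2 - 6)*(-2112) = sqrt(-4)*(-2112) = (2*I)*(-2112) = -4224*I ≈ -4224.0*I)
z(Y) = -3390*Y
r + z(V) = -4224*I - 3390*358561 = -4224*I - 1215521790 = -1215521790 - 4224*I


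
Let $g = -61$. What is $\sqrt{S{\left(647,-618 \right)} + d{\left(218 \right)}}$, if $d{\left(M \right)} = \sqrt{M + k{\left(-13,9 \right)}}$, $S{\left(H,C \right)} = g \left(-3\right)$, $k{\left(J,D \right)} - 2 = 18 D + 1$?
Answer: $\sqrt{183 + \sqrt{383}} \approx 14.233$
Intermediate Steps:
$k{\left(J,D \right)} = 3 + 18 D$ ($k{\left(J,D \right)} = 2 + \left(18 D + 1\right) = 2 + \left(1 + 18 D\right) = 3 + 18 D$)
$S{\left(H,C \right)} = 183$ ($S{\left(H,C \right)} = \left(-61\right) \left(-3\right) = 183$)
$d{\left(M \right)} = \sqrt{165 + M}$ ($d{\left(M \right)} = \sqrt{M + \left(3 + 18 \cdot 9\right)} = \sqrt{M + \left(3 + 162\right)} = \sqrt{M + 165} = \sqrt{165 + M}$)
$\sqrt{S{\left(647,-618 \right)} + d{\left(218 \right)}} = \sqrt{183 + \sqrt{165 + 218}} = \sqrt{183 + \sqrt{383}}$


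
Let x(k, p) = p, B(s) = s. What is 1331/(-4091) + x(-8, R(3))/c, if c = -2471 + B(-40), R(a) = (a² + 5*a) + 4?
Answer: -3456689/10272501 ≈ -0.33650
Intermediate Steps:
R(a) = 4 + a² + 5*a
c = -2511 (c = -2471 - 40 = -2511)
1331/(-4091) + x(-8, R(3))/c = 1331/(-4091) + (4 + 3² + 5*3)/(-2511) = 1331*(-1/4091) + (4 + 9 + 15)*(-1/2511) = -1331/4091 + 28*(-1/2511) = -1331/4091 - 28/2511 = -3456689/10272501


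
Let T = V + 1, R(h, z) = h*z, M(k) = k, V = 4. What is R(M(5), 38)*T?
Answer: 950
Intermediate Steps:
T = 5 (T = 4 + 1 = 5)
R(M(5), 38)*T = (5*38)*5 = 190*5 = 950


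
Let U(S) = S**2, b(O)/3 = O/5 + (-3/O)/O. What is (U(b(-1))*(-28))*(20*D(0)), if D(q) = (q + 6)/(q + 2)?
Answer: -774144/5 ≈ -1.5483e+5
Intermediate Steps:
b(O) = -9/O**2 + 3*O/5 (b(O) = 3*(O/5 + (-3/O)/O) = 3*(O*(1/5) - 3/O**2) = 3*(O/5 - 3/O**2) = 3*(-3/O**2 + O/5) = -9/O**2 + 3*O/5)
D(q) = (6 + q)/(2 + q)
(U(b(-1))*(-28))*(20*D(0)) = ((-9/(-1)**2 + (3/5)*(-1))**2*(-28))*(20*((6 + 0)/(2 + 0))) = ((-9*1 - 3/5)**2*(-28))*(20*(6/2)) = ((-9 - 3/5)**2*(-28))*(20*((1/2)*6)) = ((-48/5)**2*(-28))*(20*3) = ((2304/25)*(-28))*60 = -64512/25*60 = -774144/5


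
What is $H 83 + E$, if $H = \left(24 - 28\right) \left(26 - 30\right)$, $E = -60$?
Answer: $1268$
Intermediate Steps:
$H = 16$ ($H = \left(-4\right) \left(-4\right) = 16$)
$H 83 + E = 16 \cdot 83 - 60 = 1328 - 60 = 1268$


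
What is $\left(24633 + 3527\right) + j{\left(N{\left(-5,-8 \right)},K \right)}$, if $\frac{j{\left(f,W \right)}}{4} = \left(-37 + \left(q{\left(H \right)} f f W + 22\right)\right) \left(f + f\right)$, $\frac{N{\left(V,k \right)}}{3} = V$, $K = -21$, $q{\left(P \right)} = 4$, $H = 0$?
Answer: $2297960$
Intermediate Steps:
$N{\left(V,k \right)} = 3 V$
$j{\left(f,W \right)} = 8 f \left(-15 + 4 W f^{2}\right)$ ($j{\left(f,W \right)} = 4 \left(-37 + \left(4 f f W + 22\right)\right) \left(f + f\right) = 4 \left(-37 + \left(4 f^{2} W + 22\right)\right) 2 f = 4 \left(-37 + \left(4 W f^{2} + 22\right)\right) 2 f = 4 \left(-37 + \left(22 + 4 W f^{2}\right)\right) 2 f = 4 \left(-15 + 4 W f^{2}\right) 2 f = 4 \cdot 2 f \left(-15 + 4 W f^{2}\right) = 8 f \left(-15 + 4 W f^{2}\right)$)
$\left(24633 + 3527\right) + j{\left(N{\left(-5,-8 \right)},K \right)} = \left(24633 + 3527\right) + \left(- 120 \cdot 3 \left(-5\right) + 32 \left(-21\right) \left(3 \left(-5\right)\right)^{3}\right) = 28160 - \left(-1800 + 672 \left(-15\right)^{3}\right) = 28160 + \left(1800 + 32 \left(-21\right) \left(-3375\right)\right) = 28160 + \left(1800 + 2268000\right) = 28160 + 2269800 = 2297960$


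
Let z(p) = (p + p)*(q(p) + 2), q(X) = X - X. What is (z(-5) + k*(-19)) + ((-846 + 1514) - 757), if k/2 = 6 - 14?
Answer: 195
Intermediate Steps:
k = -16 (k = 2*(6 - 14) = 2*(-8) = -16)
q(X) = 0
z(p) = 4*p (z(p) = (p + p)*(0 + 2) = (2*p)*2 = 4*p)
(z(-5) + k*(-19)) + ((-846 + 1514) - 757) = (4*(-5) - 16*(-19)) + ((-846 + 1514) - 757) = (-20 + 304) + (668 - 757) = 284 - 89 = 195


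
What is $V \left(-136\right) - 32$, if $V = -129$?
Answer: $17512$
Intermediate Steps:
$V \left(-136\right) - 32 = \left(-129\right) \left(-136\right) - 32 = 17544 - 32 = 17512$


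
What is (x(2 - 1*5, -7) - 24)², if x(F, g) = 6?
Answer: 324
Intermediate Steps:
(x(2 - 1*5, -7) - 24)² = (6 - 24)² = (-18)² = 324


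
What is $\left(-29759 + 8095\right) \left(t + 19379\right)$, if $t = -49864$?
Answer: $660427040$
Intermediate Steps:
$\left(-29759 + 8095\right) \left(t + 19379\right) = \left(-29759 + 8095\right) \left(-49864 + 19379\right) = \left(-21664\right) \left(-30485\right) = 660427040$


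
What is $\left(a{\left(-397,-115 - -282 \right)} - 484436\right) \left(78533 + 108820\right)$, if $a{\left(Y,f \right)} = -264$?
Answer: $-90809999100$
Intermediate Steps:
$\left(a{\left(-397,-115 - -282 \right)} - 484436\right) \left(78533 + 108820\right) = \left(-264 - 484436\right) \left(78533 + 108820\right) = \left(-484700\right) 187353 = -90809999100$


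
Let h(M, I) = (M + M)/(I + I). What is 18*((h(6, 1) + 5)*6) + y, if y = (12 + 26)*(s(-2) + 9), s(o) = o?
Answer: 1454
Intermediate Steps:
h(M, I) = M/I (h(M, I) = (2*M)/((2*I)) = (2*M)*(1/(2*I)) = M/I)
y = 266 (y = (12 + 26)*(-2 + 9) = 38*7 = 266)
18*((h(6, 1) + 5)*6) + y = 18*((6/1 + 5)*6) + 266 = 18*((6*1 + 5)*6) + 266 = 18*((6 + 5)*6) + 266 = 18*(11*6) + 266 = 18*66 + 266 = 1188 + 266 = 1454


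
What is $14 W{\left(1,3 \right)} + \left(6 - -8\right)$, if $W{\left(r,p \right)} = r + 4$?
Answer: $84$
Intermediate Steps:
$W{\left(r,p \right)} = 4 + r$
$14 W{\left(1,3 \right)} + \left(6 - -8\right) = 14 \left(4 + 1\right) + \left(6 - -8\right) = 14 \cdot 5 + \left(6 + 8\right) = 70 + 14 = 84$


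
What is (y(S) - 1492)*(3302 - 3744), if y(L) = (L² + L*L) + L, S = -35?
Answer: -407966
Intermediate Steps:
y(L) = L + 2*L² (y(L) = (L² + L²) + L = 2*L² + L = L + 2*L²)
(y(S) - 1492)*(3302 - 3744) = (-35*(1 + 2*(-35)) - 1492)*(3302 - 3744) = (-35*(1 - 70) - 1492)*(-442) = (-35*(-69) - 1492)*(-442) = (2415 - 1492)*(-442) = 923*(-442) = -407966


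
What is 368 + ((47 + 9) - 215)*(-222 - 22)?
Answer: 39164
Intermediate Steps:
368 + ((47 + 9) - 215)*(-222 - 22) = 368 + (56 - 215)*(-244) = 368 - 159*(-244) = 368 + 38796 = 39164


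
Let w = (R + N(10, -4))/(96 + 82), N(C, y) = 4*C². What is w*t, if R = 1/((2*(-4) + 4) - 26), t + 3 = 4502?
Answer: 53983501/5340 ≈ 10109.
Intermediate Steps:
t = 4499 (t = -3 + 4502 = 4499)
R = -1/30 (R = 1/((-8 + 4) - 26) = 1/(-4 - 26) = 1/(-30) = -1/30 ≈ -0.033333)
w = 11999/5340 (w = (-1/30 + 4*10²)/(96 + 82) = (-1/30 + 4*100)/178 = (-1/30 + 400)*(1/178) = (11999/30)*(1/178) = 11999/5340 ≈ 2.2470)
w*t = (11999/5340)*4499 = 53983501/5340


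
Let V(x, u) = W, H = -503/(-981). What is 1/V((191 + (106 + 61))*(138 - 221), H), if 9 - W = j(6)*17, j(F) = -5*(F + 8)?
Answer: 1/1199 ≈ 0.00083403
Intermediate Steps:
H = 503/981 (H = -503*(-1/981) = 503/981 ≈ 0.51274)
j(F) = -40 - 5*F (j(F) = -5*(8 + F) = -40 - 5*F)
W = 1199 (W = 9 - (-40 - 5*6)*17 = 9 - (-40 - 30)*17 = 9 - (-70)*17 = 9 - 1*(-1190) = 9 + 1190 = 1199)
V(x, u) = 1199
1/V((191 + (106 + 61))*(138 - 221), H) = 1/1199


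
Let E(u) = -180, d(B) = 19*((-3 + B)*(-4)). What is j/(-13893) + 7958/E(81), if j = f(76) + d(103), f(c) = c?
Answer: -1654639/37890 ≈ -43.670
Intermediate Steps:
d(B) = 228 - 76*B (d(B) = 19*(12 - 4*B) = 228 - 76*B)
j = -7524 (j = 76 + (228 - 76*103) = 76 + (228 - 7828) = 76 - 7600 = -7524)
j/(-13893) + 7958/E(81) = -7524/(-13893) + 7958/(-180) = -7524*(-1/13893) + 7958*(-1/180) = 228/421 - 3979/90 = -1654639/37890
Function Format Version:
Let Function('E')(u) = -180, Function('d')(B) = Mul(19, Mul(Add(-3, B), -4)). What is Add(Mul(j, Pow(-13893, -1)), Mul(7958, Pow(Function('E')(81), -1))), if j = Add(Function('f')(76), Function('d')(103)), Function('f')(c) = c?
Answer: Rational(-1654639, 37890) ≈ -43.670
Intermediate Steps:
Function('d')(B) = Add(228, Mul(-76, B)) (Function('d')(B) = Mul(19, Add(12, Mul(-4, B))) = Add(228, Mul(-76, B)))
j = -7524 (j = Add(76, Add(228, Mul(-76, 103))) = Add(76, Add(228, -7828)) = Add(76, -7600) = -7524)
Add(Mul(j, Pow(-13893, -1)), Mul(7958, Pow(Function('E')(81), -1))) = Add(Mul(-7524, Pow(-13893, -1)), Mul(7958, Pow(-180, -1))) = Add(Mul(-7524, Rational(-1, 13893)), Mul(7958, Rational(-1, 180))) = Add(Rational(228, 421), Rational(-3979, 90)) = Rational(-1654639, 37890)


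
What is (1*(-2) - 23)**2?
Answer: 625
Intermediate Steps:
(1*(-2) - 23)**2 = (-2 - 23)**2 = (-25)**2 = 625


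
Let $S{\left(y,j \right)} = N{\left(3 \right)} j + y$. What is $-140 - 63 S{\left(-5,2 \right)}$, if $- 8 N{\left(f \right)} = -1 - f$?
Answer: $112$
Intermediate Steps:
$N{\left(f \right)} = \frac{1}{8} + \frac{f}{8}$ ($N{\left(f \right)} = - \frac{-1 - f}{8} = \frac{1}{8} + \frac{f}{8}$)
$S{\left(y,j \right)} = y + \frac{j}{2}$ ($S{\left(y,j \right)} = \left(\frac{1}{8} + \frac{1}{8} \cdot 3\right) j + y = \left(\frac{1}{8} + \frac{3}{8}\right) j + y = \frac{j}{2} + y = y + \frac{j}{2}$)
$-140 - 63 S{\left(-5,2 \right)} = -140 - 63 \left(-5 + \frac{1}{2} \cdot 2\right) = -140 - 63 \left(-5 + 1\right) = -140 - -252 = -140 + 252 = 112$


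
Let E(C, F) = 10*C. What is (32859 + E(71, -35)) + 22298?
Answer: 55867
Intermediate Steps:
(32859 + E(71, -35)) + 22298 = (32859 + 10*71) + 22298 = (32859 + 710) + 22298 = 33569 + 22298 = 55867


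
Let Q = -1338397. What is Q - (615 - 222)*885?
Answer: -1686202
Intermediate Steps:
Q - (615 - 222)*885 = -1338397 - (615 - 222)*885 = -1338397 - 393*885 = -1338397 - 1*347805 = -1338397 - 347805 = -1686202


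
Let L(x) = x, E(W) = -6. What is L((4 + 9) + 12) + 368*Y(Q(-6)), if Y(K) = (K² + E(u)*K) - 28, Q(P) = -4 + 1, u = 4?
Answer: -343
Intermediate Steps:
Q(P) = -3
Y(K) = -28 + K² - 6*K (Y(K) = (K² - 6*K) - 28 = -28 + K² - 6*K)
L((4 + 9) + 12) + 368*Y(Q(-6)) = ((4 + 9) + 12) + 368*(-28 + (-3)² - 6*(-3)) = (13 + 12) + 368*(-28 + 9 + 18) = 25 + 368*(-1) = 25 - 368 = -343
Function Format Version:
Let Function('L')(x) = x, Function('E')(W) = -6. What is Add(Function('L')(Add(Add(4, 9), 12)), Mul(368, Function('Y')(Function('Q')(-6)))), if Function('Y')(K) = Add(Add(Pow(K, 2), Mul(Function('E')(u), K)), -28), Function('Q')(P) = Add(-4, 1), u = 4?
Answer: -343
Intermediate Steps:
Function('Q')(P) = -3
Function('Y')(K) = Add(-28, Pow(K, 2), Mul(-6, K)) (Function('Y')(K) = Add(Add(Pow(K, 2), Mul(-6, K)), -28) = Add(-28, Pow(K, 2), Mul(-6, K)))
Add(Function('L')(Add(Add(4, 9), 12)), Mul(368, Function('Y')(Function('Q')(-6)))) = Add(Add(Add(4, 9), 12), Mul(368, Add(-28, Pow(-3, 2), Mul(-6, -3)))) = Add(Add(13, 12), Mul(368, Add(-28, 9, 18))) = Add(25, Mul(368, -1)) = Add(25, -368) = -343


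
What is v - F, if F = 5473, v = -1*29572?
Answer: -35045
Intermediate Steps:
v = -29572
v - F = -29572 - 1*5473 = -29572 - 5473 = -35045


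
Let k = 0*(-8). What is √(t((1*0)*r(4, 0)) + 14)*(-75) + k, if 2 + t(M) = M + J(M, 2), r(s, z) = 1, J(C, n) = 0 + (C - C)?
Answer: -150*√3 ≈ -259.81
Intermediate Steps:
J(C, n) = 0 (J(C, n) = 0 + 0 = 0)
t(M) = -2 + M (t(M) = -2 + (M + 0) = -2 + M)
k = 0
√(t((1*0)*r(4, 0)) + 14)*(-75) + k = √((-2 + (1*0)*1) + 14)*(-75) + 0 = √((-2 + 0*1) + 14)*(-75) + 0 = √((-2 + 0) + 14)*(-75) + 0 = √(-2 + 14)*(-75) + 0 = √12*(-75) + 0 = (2*√3)*(-75) + 0 = -150*√3 + 0 = -150*√3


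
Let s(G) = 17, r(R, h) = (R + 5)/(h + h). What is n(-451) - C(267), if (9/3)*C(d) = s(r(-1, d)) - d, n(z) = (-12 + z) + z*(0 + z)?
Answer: 609064/3 ≈ 2.0302e+5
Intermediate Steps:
r(R, h) = (5 + R)/(2*h) (r(R, h) = (5 + R)/((2*h)) = (5 + R)*(1/(2*h)) = (5 + R)/(2*h))
n(z) = -12 + z + z² (n(z) = (-12 + z) + z*z = (-12 + z) + z² = -12 + z + z²)
C(d) = 17/3 - d/3 (C(d) = (17 - d)/3 = 17/3 - d/3)
n(-451) - C(267) = (-12 - 451 + (-451)²) - (17/3 - ⅓*267) = (-12 - 451 + 203401) - (17/3 - 89) = 202938 - 1*(-250/3) = 202938 + 250/3 = 609064/3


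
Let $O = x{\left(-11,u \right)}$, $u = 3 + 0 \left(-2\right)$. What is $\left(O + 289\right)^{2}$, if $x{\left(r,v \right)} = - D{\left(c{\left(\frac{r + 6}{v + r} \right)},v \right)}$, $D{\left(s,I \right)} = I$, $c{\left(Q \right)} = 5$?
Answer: $81796$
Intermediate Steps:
$u = 3$ ($u = 3 + 0 = 3$)
$x{\left(r,v \right)} = - v$
$O = -3$ ($O = \left(-1\right) 3 = -3$)
$\left(O + 289\right)^{2} = \left(-3 + 289\right)^{2} = 286^{2} = 81796$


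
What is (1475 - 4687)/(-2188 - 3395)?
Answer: 3212/5583 ≈ 0.57532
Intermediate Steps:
(1475 - 4687)/(-2188 - 3395) = -3212/(-5583) = -3212*(-1/5583) = 3212/5583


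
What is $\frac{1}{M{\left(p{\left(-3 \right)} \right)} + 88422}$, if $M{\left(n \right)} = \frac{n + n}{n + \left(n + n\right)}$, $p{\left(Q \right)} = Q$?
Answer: $\frac{3}{265268} \approx 1.1309 \cdot 10^{-5}$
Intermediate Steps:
$M{\left(n \right)} = \frac{2}{3}$ ($M{\left(n \right)} = \frac{2 n}{n + 2 n} = \frac{2 n}{3 n} = 2 n \frac{1}{3 n} = \frac{2}{3}$)
$\frac{1}{M{\left(p{\left(-3 \right)} \right)} + 88422} = \frac{1}{\frac{2}{3} + 88422} = \frac{1}{\frac{265268}{3}} = \frac{3}{265268}$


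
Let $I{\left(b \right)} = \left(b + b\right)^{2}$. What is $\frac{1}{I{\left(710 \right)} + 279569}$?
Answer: $\frac{1}{2295969} \approx 4.3555 \cdot 10^{-7}$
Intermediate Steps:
$I{\left(b \right)} = 4 b^{2}$ ($I{\left(b \right)} = \left(2 b\right)^{2} = 4 b^{2}$)
$\frac{1}{I{\left(710 \right)} + 279569} = \frac{1}{4 \cdot 710^{2} + 279569} = \frac{1}{4 \cdot 504100 + 279569} = \frac{1}{2016400 + 279569} = \frac{1}{2295969}$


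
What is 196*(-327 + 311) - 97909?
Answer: -101045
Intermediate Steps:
196*(-327 + 311) - 97909 = 196*(-16) - 97909 = -3136 - 97909 = -101045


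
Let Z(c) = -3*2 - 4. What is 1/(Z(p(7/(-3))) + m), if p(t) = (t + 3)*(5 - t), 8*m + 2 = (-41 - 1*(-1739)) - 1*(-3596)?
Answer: 2/1303 ≈ 0.0015349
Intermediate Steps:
m = 1323/2 (m = -1/4 + ((-41 - 1*(-1739)) - 1*(-3596))/8 = -1/4 + ((-41 + 1739) + 3596)/8 = -1/4 + (1698 + 3596)/8 = -1/4 + (1/8)*5294 = -1/4 + 2647/4 = 1323/2 ≈ 661.50)
p(t) = (3 + t)*(5 - t)
Z(c) = -10 (Z(c) = -6 - 4 = -10)
1/(Z(p(7/(-3))) + m) = 1/(-10 + 1323/2) = 1/(1303/2) = 2/1303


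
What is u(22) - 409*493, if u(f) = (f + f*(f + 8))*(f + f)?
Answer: -171629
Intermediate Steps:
u(f) = 2*f*(f + f*(8 + f)) (u(f) = (f + f*(8 + f))*(2*f) = 2*f*(f + f*(8 + f)))
u(22) - 409*493 = 2*22²*(9 + 22) - 409*493 = 2*484*31 - 201637 = 30008 - 201637 = -171629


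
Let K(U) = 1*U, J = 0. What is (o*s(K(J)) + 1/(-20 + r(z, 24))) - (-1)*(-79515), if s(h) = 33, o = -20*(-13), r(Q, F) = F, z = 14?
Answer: -283739/4 ≈ -70935.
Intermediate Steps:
K(U) = U
o = 260
(o*s(K(J)) + 1/(-20 + r(z, 24))) - (-1)*(-79515) = (260*33 + 1/(-20 + 24)) - (-1)*(-79515) = (8580 + 1/4) - 1*79515 = (8580 + ¼) - 79515 = 34321/4 - 79515 = -283739/4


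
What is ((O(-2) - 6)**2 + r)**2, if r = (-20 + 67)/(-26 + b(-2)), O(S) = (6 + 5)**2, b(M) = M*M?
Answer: 84624555409/484 ≈ 1.7484e+8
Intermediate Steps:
b(M) = M**2
O(S) = 121 (O(S) = 11**2 = 121)
r = -47/22 (r = (-20 + 67)/(-26 + (-2)**2) = 47/(-26 + 4) = 47/(-22) = 47*(-1/22) = -47/22 ≈ -2.1364)
((O(-2) - 6)**2 + r)**2 = ((121 - 6)**2 - 47/22)**2 = (115**2 - 47/22)**2 = (13225 - 47/22)**2 = (290903/22)**2 = 84624555409/484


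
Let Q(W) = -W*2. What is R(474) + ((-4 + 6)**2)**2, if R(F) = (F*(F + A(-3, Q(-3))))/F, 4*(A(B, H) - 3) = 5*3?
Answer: 1987/4 ≈ 496.75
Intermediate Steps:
Q(W) = -2*W
A(B, H) = 27/4 (A(B, H) = 3 + (5*3)/4 = 3 + (1/4)*15 = 3 + 15/4 = 27/4)
R(F) = 27/4 + F (R(F) = (F*(F + 27/4))/F = (F*(27/4 + F))/F = 27/4 + F)
R(474) + ((-4 + 6)**2)**2 = (27/4 + 474) + ((-4 + 6)**2)**2 = 1923/4 + (2**2)**2 = 1923/4 + 4**2 = 1923/4 + 16 = 1987/4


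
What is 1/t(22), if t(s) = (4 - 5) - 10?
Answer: -1/11 ≈ -0.090909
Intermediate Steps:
t(s) = -11 (t(s) = -1 - 10 = -11)
1/t(22) = 1/(-11) = -1/11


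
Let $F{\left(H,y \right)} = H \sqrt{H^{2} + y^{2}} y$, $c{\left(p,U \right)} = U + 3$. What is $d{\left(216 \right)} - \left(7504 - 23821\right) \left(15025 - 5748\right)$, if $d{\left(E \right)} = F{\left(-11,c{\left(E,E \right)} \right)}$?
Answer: $151372809 - 2409 \sqrt{48082} \approx 1.5084 \cdot 10^{8}$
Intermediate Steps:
$c{\left(p,U \right)} = 3 + U$
$F{\left(H,y \right)} = H y \sqrt{H^{2} + y^{2}}$
$d{\left(E \right)} = - 11 \sqrt{121 + \left(3 + E\right)^{2}} \left(3 + E\right)$ ($d{\left(E \right)} = - 11 \left(3 + E\right) \sqrt{\left(-11\right)^{2} + \left(3 + E\right)^{2}} = - 11 \left(3 + E\right) \sqrt{121 + \left(3 + E\right)^{2}} = - 11 \sqrt{121 + \left(3 + E\right)^{2}} \left(3 + E\right)$)
$d{\left(216 \right)} - \left(7504 - 23821\right) \left(15025 - 5748\right) = 11 \sqrt{121 + \left(3 + 216\right)^{2}} \left(-3 - 216\right) - \left(7504 - 23821\right) \left(15025 - 5748\right) = 11 \sqrt{121 + 219^{2}} \left(-3 - 216\right) - \left(-16317\right) 9277 = 11 \sqrt{121 + 47961} \left(-219\right) - -151372809 = 11 \sqrt{48082} \left(-219\right) + 151372809 = - 2409 \sqrt{48082} + 151372809 = 151372809 - 2409 \sqrt{48082}$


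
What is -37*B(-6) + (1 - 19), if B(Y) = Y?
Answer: 204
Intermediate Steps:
-37*B(-6) + (1 - 19) = -37*(-6) + (1 - 19) = 222 - 18 = 204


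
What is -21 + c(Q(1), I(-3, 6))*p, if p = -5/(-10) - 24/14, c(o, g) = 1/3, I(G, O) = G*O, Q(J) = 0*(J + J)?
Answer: -899/42 ≈ -21.405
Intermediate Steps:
Q(J) = 0 (Q(J) = 0*(2*J) = 0)
c(o, g) = ⅓ (c(o, g) = 1*(⅓) = ⅓)
p = -17/14 (p = -5*(-⅒) - 24*1/14 = ½ - 12/7 = -17/14 ≈ -1.2143)
-21 + c(Q(1), I(-3, 6))*p = -21 + (⅓)*(-17/14) = -21 - 17/42 = -899/42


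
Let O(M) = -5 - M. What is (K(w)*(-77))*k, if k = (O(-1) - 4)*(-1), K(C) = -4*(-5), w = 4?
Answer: -12320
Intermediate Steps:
K(C) = 20
k = 8 (k = ((-5 - 1*(-1)) - 4)*(-1) = ((-5 + 1) - 4)*(-1) = (-4 - 4)*(-1) = -8*(-1) = 8)
(K(w)*(-77))*k = (20*(-77))*8 = -1540*8 = -12320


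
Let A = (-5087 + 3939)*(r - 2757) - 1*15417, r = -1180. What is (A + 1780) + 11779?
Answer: 4517818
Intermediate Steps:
A = 4504259 (A = (-5087 + 3939)*(-1180 - 2757) - 1*15417 = -1148*(-3937) - 15417 = 4519676 - 15417 = 4504259)
(A + 1780) + 11779 = (4504259 + 1780) + 11779 = 4506039 + 11779 = 4517818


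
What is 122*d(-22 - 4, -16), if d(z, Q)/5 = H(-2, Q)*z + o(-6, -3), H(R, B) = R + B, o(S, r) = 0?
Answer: 285480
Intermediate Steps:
H(R, B) = B + R
d(z, Q) = 5*z*(-2 + Q) (d(z, Q) = 5*((Q - 2)*z + 0) = 5*((-2 + Q)*z + 0) = 5*(z*(-2 + Q) + 0) = 5*(z*(-2 + Q)) = 5*z*(-2 + Q))
122*d(-22 - 4, -16) = 122*(5*(-22 - 4)*(-2 - 16)) = 122*(5*(-26)*(-18)) = 122*2340 = 285480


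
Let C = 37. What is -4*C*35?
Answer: -5180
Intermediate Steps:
-4*C*35 = -4*37*35 = -148*35 = -5180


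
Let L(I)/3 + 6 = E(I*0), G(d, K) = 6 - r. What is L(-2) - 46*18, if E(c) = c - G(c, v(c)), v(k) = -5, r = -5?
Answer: -879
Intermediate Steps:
G(d, K) = 11 (G(d, K) = 6 - 1*(-5) = 6 + 5 = 11)
E(c) = -11 + c (E(c) = c - 1*11 = c - 11 = -11 + c)
L(I) = -51 (L(I) = -18 + 3*(-11 + I*0) = -18 + 3*(-11 + 0) = -18 + 3*(-11) = -18 - 33 = -51)
L(-2) - 46*18 = -51 - 46*18 = -51 - 828 = -879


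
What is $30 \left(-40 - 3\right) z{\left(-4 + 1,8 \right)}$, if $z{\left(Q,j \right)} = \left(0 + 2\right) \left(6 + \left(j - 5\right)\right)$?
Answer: $-23220$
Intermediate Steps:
$z{\left(Q,j \right)} = 2 + 2 j$ ($z{\left(Q,j \right)} = 2 \left(6 + \left(j - 5\right)\right) = 2 \left(6 + \left(-5 + j\right)\right) = 2 \left(1 + j\right) = 2 + 2 j$)
$30 \left(-40 - 3\right) z{\left(-4 + 1,8 \right)} = 30 \left(-40 - 3\right) \left(2 + 2 \cdot 8\right) = 30 \left(-40 - 3\right) \left(2 + 16\right) = 30 \left(-43\right) 18 = \left(-1290\right) 18 = -23220$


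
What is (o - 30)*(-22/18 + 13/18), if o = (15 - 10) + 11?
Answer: 7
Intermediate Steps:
o = 16 (o = 5 + 11 = 16)
(o - 30)*(-22/18 + 13/18) = (16 - 30)*(-22/18 + 13/18) = -14*(-22*1/18 + 13*(1/18)) = -14*(-11/9 + 13/18) = -14*(-1/2) = 7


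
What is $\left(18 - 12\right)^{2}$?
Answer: $36$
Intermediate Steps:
$\left(18 - 12\right)^{2} = 6^{2} = 36$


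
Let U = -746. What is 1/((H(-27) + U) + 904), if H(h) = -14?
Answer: 1/144 ≈ 0.0069444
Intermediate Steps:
1/((H(-27) + U) + 904) = 1/((-14 - 746) + 904) = 1/(-760 + 904) = 1/144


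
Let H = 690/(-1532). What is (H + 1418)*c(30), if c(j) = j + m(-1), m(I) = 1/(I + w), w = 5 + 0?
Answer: 131387003/3064 ≈ 42881.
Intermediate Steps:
w = 5
H = -345/766 (H = 690*(-1/1532) = -345/766 ≈ -0.45039)
m(I) = 1/(5 + I) (m(I) = 1/(I + 5) = 1/(5 + I))
c(j) = 1/4 + j (c(j) = j + 1/(5 - 1) = j + 1/4 = 1/4 + j)
(H + 1418)*c(30) = (-345/766 + 1418)*(1/4 + 30) = (1085843/766)*(121/4) = 131387003/3064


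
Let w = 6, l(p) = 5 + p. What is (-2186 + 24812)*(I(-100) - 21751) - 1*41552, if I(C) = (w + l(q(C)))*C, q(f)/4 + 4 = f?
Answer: 424173322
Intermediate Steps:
q(f) = -16 + 4*f
I(C) = C*(-5 + 4*C) (I(C) = (6 + (5 + (-16 + 4*C)))*C = (6 + (-11 + 4*C))*C = (-5 + 4*C)*C = C*(-5 + 4*C))
(-2186 + 24812)*(I(-100) - 21751) - 1*41552 = (-2186 + 24812)*(-100*(-5 + 4*(-100)) - 21751) - 1*41552 = 22626*(-100*(-5 - 400) - 21751) - 41552 = 22626*(-100*(-405) - 21751) - 41552 = 22626*(40500 - 21751) - 41552 = 22626*18749 - 41552 = 424214874 - 41552 = 424173322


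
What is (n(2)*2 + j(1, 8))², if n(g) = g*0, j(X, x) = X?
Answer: 1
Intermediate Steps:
n(g) = 0
(n(2)*2 + j(1, 8))² = (0*2 + 1)² = (0 + 1)² = 1² = 1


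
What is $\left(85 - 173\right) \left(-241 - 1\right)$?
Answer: $21296$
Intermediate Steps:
$\left(85 - 173\right) \left(-241 - 1\right) = \left(-88\right) \left(-242\right) = 21296$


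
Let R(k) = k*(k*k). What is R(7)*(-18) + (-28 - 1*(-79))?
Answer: -6123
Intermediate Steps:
R(k) = k³ (R(k) = k*k² = k³)
R(7)*(-18) + (-28 - 1*(-79)) = 7³*(-18) + (-28 - 1*(-79)) = 343*(-18) + (-28 + 79) = -6174 + 51 = -6123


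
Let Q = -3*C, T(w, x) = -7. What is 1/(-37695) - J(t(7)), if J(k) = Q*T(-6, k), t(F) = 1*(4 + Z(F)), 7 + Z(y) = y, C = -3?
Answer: 2374784/37695 ≈ 63.000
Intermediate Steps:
Z(y) = -7 + y
Q = 9 (Q = -3*(-3) = 9)
t(F) = -3 + F (t(F) = 1*(4 + (-7 + F)) = 1*(-3 + F) = -3 + F)
J(k) = -63 (J(k) = 9*(-7) = -63)
1/(-37695) - J(t(7)) = 1/(-37695) - 1*(-63) = -1/37695 + 63 = 2374784/37695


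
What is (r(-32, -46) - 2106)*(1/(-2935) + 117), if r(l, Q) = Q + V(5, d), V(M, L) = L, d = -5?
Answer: -740700858/2935 ≈ -2.5237e+5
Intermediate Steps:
r(l, Q) = -5 + Q (r(l, Q) = Q - 5 = -5 + Q)
(r(-32, -46) - 2106)*(1/(-2935) + 117) = ((-5 - 46) - 2106)*(1/(-2935) + 117) = (-51 - 2106)*(-1/2935 + 117) = -2157*343394/2935 = -740700858/2935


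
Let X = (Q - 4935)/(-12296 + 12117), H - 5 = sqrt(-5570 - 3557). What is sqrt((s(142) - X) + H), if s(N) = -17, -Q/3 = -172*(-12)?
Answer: sqrt(-2376225 + 32041*I*sqrt(9127))/179 ≈ 4.8363 + 9.8768*I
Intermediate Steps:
Q = -6192 (Q = -(-516)*(-12) = -3*2064 = -6192)
H = 5 + I*sqrt(9127) (H = 5 + sqrt(-5570 - 3557) = 5 + sqrt(-9127) = 5 + I*sqrt(9127) ≈ 5.0 + 95.535*I)
X = 11127/179 (X = (-6192 - 4935)/(-12296 + 12117) = -11127/(-179) = -11127*(-1/179) = 11127/179 ≈ 62.162)
sqrt((s(142) - X) + H) = sqrt((-17 - 1*11127/179) + (5 + I*sqrt(9127))) = sqrt((-17 - 11127/179) + (5 + I*sqrt(9127))) = sqrt(-14170/179 + (5 + I*sqrt(9127))) = sqrt(-13275/179 + I*sqrt(9127))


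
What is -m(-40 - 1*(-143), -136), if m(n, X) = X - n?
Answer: 239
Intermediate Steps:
-m(-40 - 1*(-143), -136) = -(-136 - (-40 - 1*(-143))) = -(-136 - (-40 + 143)) = -(-136 - 1*103) = -(-136 - 103) = -1*(-239) = 239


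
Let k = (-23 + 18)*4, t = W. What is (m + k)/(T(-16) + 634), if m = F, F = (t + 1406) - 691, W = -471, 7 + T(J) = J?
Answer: 224/611 ≈ 0.36661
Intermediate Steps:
T(J) = -7 + J
t = -471
k = -20 (k = -5*4 = -20)
F = 244 (F = (-471 + 1406) - 691 = 935 - 691 = 244)
m = 244
(m + k)/(T(-16) + 634) = (244 - 20)/((-7 - 16) + 634) = 224/(-23 + 634) = 224/611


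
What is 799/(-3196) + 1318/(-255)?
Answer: -5527/1020 ≈ -5.4186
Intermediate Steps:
799/(-3196) + 1318/(-255) = 799*(-1/3196) + 1318*(-1/255) = -¼ - 1318/255 = -5527/1020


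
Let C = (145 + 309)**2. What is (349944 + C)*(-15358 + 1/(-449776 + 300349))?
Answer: -1276102020044020/149427 ≈ -8.5400e+9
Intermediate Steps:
C = 206116 (C = 454**2 = 206116)
(349944 + C)*(-15358 + 1/(-449776 + 300349)) = (349944 + 206116)*(-15358 + 1/(-449776 + 300349)) = 556060*(-15358 + 1/(-149427)) = 556060*(-15358 - 1/149427) = 556060*(-2294899867/149427) = -1276102020044020/149427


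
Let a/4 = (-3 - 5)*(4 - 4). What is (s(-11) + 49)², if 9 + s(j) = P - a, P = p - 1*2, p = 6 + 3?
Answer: 2209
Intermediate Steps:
p = 9
P = 7 (P = 9 - 1*2 = 9 - 2 = 7)
a = 0 (a = 4*((-3 - 5)*(4 - 4)) = 4*(-8*0) = 4*0 = 0)
s(j) = -2 (s(j) = -9 + (7 - 1*0) = -9 + (7 + 0) = -9 + 7 = -2)
(s(-11) + 49)² = (-2 + 49)² = 47² = 2209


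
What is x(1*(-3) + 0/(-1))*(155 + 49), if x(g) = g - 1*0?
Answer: -612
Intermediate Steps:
x(g) = g (x(g) = g + 0 = g)
x(1*(-3) + 0/(-1))*(155 + 49) = (1*(-3) + 0/(-1))*(155 + 49) = (-3 + 0*(-1))*204 = (-3 + 0)*204 = -3*204 = -612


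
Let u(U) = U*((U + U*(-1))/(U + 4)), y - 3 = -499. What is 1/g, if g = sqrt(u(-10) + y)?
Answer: -I*sqrt(31)/124 ≈ -0.044901*I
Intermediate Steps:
y = -496 (y = 3 - 499 = -496)
u(U) = 0 (u(U) = U*((U - U)/(4 + U)) = U*(0/(4 + U)) = U*0 = 0)
g = 4*I*sqrt(31) (g = sqrt(0 - 496) = sqrt(-496) = 4*I*sqrt(31) ≈ 22.271*I)
1/g = 1/(4*I*sqrt(31)) = -I*sqrt(31)/124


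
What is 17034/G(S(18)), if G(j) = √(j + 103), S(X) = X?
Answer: 17034/11 ≈ 1548.5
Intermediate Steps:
G(j) = √(103 + j)
17034/G(S(18)) = 17034/(√(103 + 18)) = 17034/(√121) = 17034/11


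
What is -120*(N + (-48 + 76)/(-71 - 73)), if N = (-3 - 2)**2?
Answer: -8930/3 ≈ -2976.7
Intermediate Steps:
N = 25 (N = (-5)**2 = 25)
-120*(N + (-48 + 76)/(-71 - 73)) = -120*(25 + (-48 + 76)/(-71 - 73)) = -120*(25 + 28/(-144)) = -120*(25 + 28*(-1/144)) = -120*(25 - 7/36) = -120*893/36 = -8930/3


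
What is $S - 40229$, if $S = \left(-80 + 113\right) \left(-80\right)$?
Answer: $-42869$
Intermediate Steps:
$S = -2640$ ($S = 33 \left(-80\right) = -2640$)
$S - 40229 = -2640 - 40229 = -42869$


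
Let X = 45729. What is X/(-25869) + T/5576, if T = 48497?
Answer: 333194663/48081848 ≈ 6.9297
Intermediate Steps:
X/(-25869) + T/5576 = 45729/(-25869) + 48497/5576 = 45729*(-1/25869) + 48497*(1/5576) = -15243/8623 + 48497/5576 = 333194663/48081848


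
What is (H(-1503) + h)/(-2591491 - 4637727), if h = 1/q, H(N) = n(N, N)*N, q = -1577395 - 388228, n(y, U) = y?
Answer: -2220180023803/7104958586407 ≈ -0.31248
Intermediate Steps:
q = -1965623
H(N) = N² (H(N) = N*N = N²)
h = -1/1965623 (h = 1/(-1965623) = -1/1965623 ≈ -5.0874e-7)
(H(-1503) + h)/(-2591491 - 4637727) = ((-1503)² - 1/1965623)/(-2591491 - 4637727) = (2259009 - 1/1965623)/(-7229218) = (4440360047606/1965623)*(-1/7229218) = -2220180023803/7104958586407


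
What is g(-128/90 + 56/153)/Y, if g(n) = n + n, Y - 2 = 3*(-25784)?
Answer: 808/29586375 ≈ 2.7310e-5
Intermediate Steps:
Y = -77350 (Y = 2 + 3*(-25784) = 2 - 77352 = -77350)
g(n) = 2*n
g(-128/90 + 56/153)/Y = (2*(-128/90 + 56/153))/(-77350) = (2*(-128*1/90 + 56*(1/153)))*(-1/77350) = (2*(-64/45 + 56/153))*(-1/77350) = (2*(-808/765))*(-1/77350) = -1616/765*(-1/77350) = 808/29586375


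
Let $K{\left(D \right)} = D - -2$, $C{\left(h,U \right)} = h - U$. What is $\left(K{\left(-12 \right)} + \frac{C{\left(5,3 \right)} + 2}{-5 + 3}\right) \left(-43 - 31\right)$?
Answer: $888$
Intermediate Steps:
$K{\left(D \right)} = 2 + D$ ($K{\left(D \right)} = D + 2 = 2 + D$)
$\left(K{\left(-12 \right)} + \frac{C{\left(5,3 \right)} + 2}{-5 + 3}\right) \left(-43 - 31\right) = \left(\left(2 - 12\right) + \frac{\left(5 - 3\right) + 2}{-5 + 3}\right) \left(-43 - 31\right) = \left(-10 + \frac{\left(5 - 3\right) + 2}{-2}\right) \left(-43 - 31\right) = \left(-10 - \frac{2 + 2}{2}\right) \left(-74\right) = \left(-10 - 2\right) \left(-74\right) = \left(-12\right) \left(-74\right) = 888$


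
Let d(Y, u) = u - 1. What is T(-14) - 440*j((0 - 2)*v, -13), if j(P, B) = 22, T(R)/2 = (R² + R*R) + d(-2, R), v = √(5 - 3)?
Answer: -8926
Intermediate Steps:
d(Y, u) = -1 + u
v = √2 ≈ 1.4142
T(R) = -2 + 2*R + 4*R² (T(R) = 2*((R² + R*R) + (-1 + R)) = 2*((R² + R²) + (-1 + R)) = 2*(2*R² + (-1 + R)) = 2*(-1 + R + 2*R²) = -2 + 2*R + 4*R²)
T(-14) - 440*j((0 - 2)*v, -13) = (-2 + 2*(-14) + 4*(-14)²) - 440*22 = (-2 - 28 + 4*196) - 9680 = (-2 - 28 + 784) - 9680 = 754 - 9680 = -8926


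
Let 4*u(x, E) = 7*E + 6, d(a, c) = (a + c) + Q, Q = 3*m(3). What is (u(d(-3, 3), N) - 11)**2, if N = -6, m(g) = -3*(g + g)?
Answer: 400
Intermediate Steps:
m(g) = -6*g
Q = -54 (Q = 3*(-6*3) = 3*(-18) = -54)
d(a, c) = -54 + a + c (d(a, c) = (a + c) - 54 = -54 + a + c)
u(x, E) = 3/2 + 7*E/4 (u(x, E) = (7*E + 6)/4 = (6 + 7*E)/4 = 3/2 + 7*E/4)
(u(d(-3, 3), N) - 11)**2 = ((3/2 + (7/4)*(-6)) - 11)**2 = ((3/2 - 21/2) - 11)**2 = (-9 - 11)**2 = (-20)**2 = 400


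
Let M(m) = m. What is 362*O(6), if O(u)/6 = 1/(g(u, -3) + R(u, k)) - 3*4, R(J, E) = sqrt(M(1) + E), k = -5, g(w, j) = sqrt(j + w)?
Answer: 2172*(1 - 24*I - 12*sqrt(3))/(sqrt(3) + 2*I) ≈ -25527.0 - 620.57*I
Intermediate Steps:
R(J, E) = sqrt(1 + E)
O(u) = -72 + 6/(sqrt(-3 + u) + 2*I) (O(u) = 6*(1/(sqrt(-3 + u) + sqrt(1 - 5)) - 3*4) = 6*(1/(sqrt(-3 + u) + sqrt(-4)) - 12) = 6*(1/(sqrt(-3 + u) + 2*I) - 12) = 6*(-12 + 1/(sqrt(-3 + u) + 2*I)) = -72 + 6/(sqrt(-3 + u) + 2*I))
362*O(6) = 362*(6*(1 - 24*I - 12*sqrt(-3 + 6))/(sqrt(-3 + 6) + 2*I)) = 362*(6*(1 - 24*I - 12*sqrt(3))/(sqrt(3) + 2*I)) = 2172*(1 - 24*I - 12*sqrt(3))/(sqrt(3) + 2*I)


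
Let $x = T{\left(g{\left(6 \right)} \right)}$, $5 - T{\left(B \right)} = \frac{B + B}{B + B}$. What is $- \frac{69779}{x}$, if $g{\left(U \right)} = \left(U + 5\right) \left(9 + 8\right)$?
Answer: $- \frac{69779}{4} \approx -17445.0$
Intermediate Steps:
$g{\left(U \right)} = 85 + 17 U$ ($g{\left(U \right)} = \left(5 + U\right) 17 = 85 + 17 U$)
$T{\left(B \right)} = 4$ ($T{\left(B \right)} = 5 - \frac{B + B}{B + B} = 5 - \frac{2 B}{2 B} = 5 - 2 B \frac{1}{2 B} = 5 - 1 = 4$)
$x = 4$
$- \frac{69779}{x} = - \frac{69779}{4}$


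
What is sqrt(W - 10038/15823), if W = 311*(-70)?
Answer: 2*I*sqrt(1362663895901)/15823 ≈ 147.55*I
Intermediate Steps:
W = -21770
sqrt(W - 10038/15823) = sqrt(-21770 - 10038/15823) = sqrt(-344476748/15823) = 2*I*sqrt(1362663895901)/15823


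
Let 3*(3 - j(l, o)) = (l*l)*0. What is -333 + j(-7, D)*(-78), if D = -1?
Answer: -567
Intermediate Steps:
j(l, o) = 3 (j(l, o) = 3 - l*l*0/3 = 3 - l²*0/3 = 3 - ⅓*0 = 3 + 0 = 3)
-333 + j(-7, D)*(-78) = -333 + 3*(-78) = -333 - 234 = -567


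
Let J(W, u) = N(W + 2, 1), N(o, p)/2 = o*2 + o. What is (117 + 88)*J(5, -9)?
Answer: 8610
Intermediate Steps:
N(o, p) = 6*o (N(o, p) = 2*(o*2 + o) = 2*(2*o + o) = 2*(3*o) = 6*o)
J(W, u) = 12 + 6*W (J(W, u) = 6*(W + 2) = 6*(2 + W) = 12 + 6*W)
(117 + 88)*J(5, -9) = (117 + 88)*(12 + 6*5) = 205*(12 + 30) = 205*42 = 8610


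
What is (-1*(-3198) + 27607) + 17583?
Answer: 48388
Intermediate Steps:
(-1*(-3198) + 27607) + 17583 = (3198 + 27607) + 17583 = 30805 + 17583 = 48388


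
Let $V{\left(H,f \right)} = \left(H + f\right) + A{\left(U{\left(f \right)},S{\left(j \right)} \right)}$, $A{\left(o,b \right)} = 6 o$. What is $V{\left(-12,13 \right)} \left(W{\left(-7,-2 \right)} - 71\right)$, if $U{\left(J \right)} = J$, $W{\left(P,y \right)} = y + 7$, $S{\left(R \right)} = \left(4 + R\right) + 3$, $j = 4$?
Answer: $-5214$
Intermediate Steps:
$S{\left(R \right)} = 7 + R$
$W{\left(P,y \right)} = 7 + y$
$V{\left(H,f \right)} = H + 7 f$ ($V{\left(H,f \right)} = \left(H + f\right) + 6 f = H + 7 f$)
$V{\left(-12,13 \right)} \left(W{\left(-7,-2 \right)} - 71\right) = \left(-12 + 7 \cdot 13\right) \left(\left(7 - 2\right) - 71\right) = \left(-12 + 91\right) \left(5 - 71\right) = 79 \left(-66\right) = -5214$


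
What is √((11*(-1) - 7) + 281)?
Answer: √263 ≈ 16.217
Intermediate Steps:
√((11*(-1) - 7) + 281) = √((-11 - 7) + 281) = √(-18 + 281) = √263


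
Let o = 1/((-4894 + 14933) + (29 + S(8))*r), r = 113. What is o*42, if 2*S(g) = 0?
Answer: 21/6658 ≈ 0.0031541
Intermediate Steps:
S(g) = 0 (S(g) = (½)*0 = 0)
o = 1/13316 (o = 1/((-4894 + 14933) + (29 + 0)*113) = 1/(10039 + 29*113) = 1/(10039 + 3277) = 1/13316 ≈ 7.5098e-5)
o*42 = (1/13316)*42 = 21/6658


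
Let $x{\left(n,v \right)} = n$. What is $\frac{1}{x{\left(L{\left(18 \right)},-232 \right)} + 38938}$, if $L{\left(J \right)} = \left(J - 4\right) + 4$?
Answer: $\frac{1}{38956} \approx 2.567 \cdot 10^{-5}$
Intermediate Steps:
$L{\left(J \right)} = J$ ($L{\left(J \right)} = \left(-4 + J\right) + 4 = J$)
$\frac{1}{x{\left(L{\left(18 \right)},-232 \right)} + 38938} = \frac{1}{18 + 38938} = \frac{1}{38956}$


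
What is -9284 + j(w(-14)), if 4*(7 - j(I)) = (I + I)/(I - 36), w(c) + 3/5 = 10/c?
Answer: -12115785/1306 ≈ -9277.0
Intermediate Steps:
w(c) = -3/5 + 10/c
j(I) = 7 - I/(2*(-36 + I)) (j(I) = 7 - (I + I)/(4*(I - 36)) = 7 - 2*I/(4*(-36 + I)) = 7 - I/(2*(-36 + I)))
-9284 + j(w(-14)) = -9284 + (-504 + 13*(-3/5 + 10/(-14)))/(2*(-36 + (-3/5 + 10/(-14)))) = -9284 + (-504 + 13*(-3/5 + 10*(-1/14)))/(2*(-36 + (-3/5 + 10*(-1/14)))) = -9284 + (-504 + 13*(-3/5 - 5/7))/(2*(-36 + (-3/5 - 5/7))) = -9284 + (-504 + 13*(-46/35))/(2*(-36 - 46/35)) = -9284 + (-504 - 598/35)/(2*(-1306/35)) = -9284 + (1/2)*(-35/1306)*(-18238/35) = -9284 + 9119/1306 = -12115785/1306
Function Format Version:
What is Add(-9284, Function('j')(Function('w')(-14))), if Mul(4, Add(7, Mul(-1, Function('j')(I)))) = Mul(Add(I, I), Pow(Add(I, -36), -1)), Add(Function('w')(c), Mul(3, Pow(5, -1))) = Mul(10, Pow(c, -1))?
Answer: Rational(-12115785, 1306) ≈ -9277.0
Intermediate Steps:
Function('w')(c) = Add(Rational(-3, 5), Mul(10, Pow(c, -1)))
Function('j')(I) = Add(7, Mul(Rational(-1, 2), I, Pow(Add(-36, I), -1))) (Function('j')(I) = Add(7, Mul(Rational(-1, 4), Mul(Add(I, I), Pow(Add(I, -36), -1)))) = Add(7, Mul(Rational(-1, 4), Mul(Mul(2, I), Pow(Add(-36, I), -1)))) = Add(7, Mul(Rational(-1, 4), Mul(2, I, Pow(Add(-36, I), -1)))) = Add(7, Mul(Rational(-1, 2), I, Pow(Add(-36, I), -1))))
Add(-9284, Function('j')(Function('w')(-14))) = Add(-9284, Mul(Rational(1, 2), Pow(Add(-36, Add(Rational(-3, 5), Mul(10, Pow(-14, -1)))), -1), Add(-504, Mul(13, Add(Rational(-3, 5), Mul(10, Pow(-14, -1))))))) = Add(-9284, Mul(Rational(1, 2), Pow(Add(-36, Add(Rational(-3, 5), Mul(10, Rational(-1, 14)))), -1), Add(-504, Mul(13, Add(Rational(-3, 5), Mul(10, Rational(-1, 14))))))) = Add(-9284, Mul(Rational(1, 2), Pow(Add(-36, Add(Rational(-3, 5), Rational(-5, 7))), -1), Add(-504, Mul(13, Add(Rational(-3, 5), Rational(-5, 7)))))) = Add(-9284, Mul(Rational(1, 2), Pow(Add(-36, Rational(-46, 35)), -1), Add(-504, Mul(13, Rational(-46, 35))))) = Add(-9284, Mul(Rational(1, 2), Pow(Rational(-1306, 35), -1), Add(-504, Rational(-598, 35)))) = Add(-9284, Mul(Rational(1, 2), Rational(-35, 1306), Rational(-18238, 35))) = Add(-9284, Rational(9119, 1306)) = Rational(-12115785, 1306)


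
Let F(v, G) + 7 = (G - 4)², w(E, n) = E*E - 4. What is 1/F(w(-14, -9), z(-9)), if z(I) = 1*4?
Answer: -⅐ ≈ -0.14286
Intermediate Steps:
z(I) = 4
w(E, n) = -4 + E² (w(E, n) = E² - 4 = -4 + E²)
F(v, G) = -7 + (-4 + G)² (F(v, G) = -7 + (G - 4)² = -7 + (-4 + G)²)
1/F(w(-14, -9), z(-9)) = 1/(-7 + (-4 + 4)²) = 1/(-7 + 0²) = 1/(-7 + 0) = 1/(-7) = -⅐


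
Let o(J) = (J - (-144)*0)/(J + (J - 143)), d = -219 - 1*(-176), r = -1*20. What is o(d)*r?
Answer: -860/229 ≈ -3.7555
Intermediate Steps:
r = -20
d = -43 (d = -219 + 176 = -43)
o(J) = J/(-143 + 2*J) (o(J) = (J - 48*0)/(J + (-143 + J)) = (J + 0)/(-143 + 2*J) = J/(-143 + 2*J))
o(d)*r = -43/(-143 + 2*(-43))*(-20) = -43/(-143 - 86)*(-20) = -43/(-229)*(-20) = -43*(-1/229)*(-20) = (43/229)*(-20) = -860/229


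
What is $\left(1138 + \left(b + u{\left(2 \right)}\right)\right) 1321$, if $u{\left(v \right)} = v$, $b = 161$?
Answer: $1718621$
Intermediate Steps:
$\left(1138 + \left(b + u{\left(2 \right)}\right)\right) 1321 = \left(1138 + \left(161 + 2\right)\right) 1321 = \left(1138 + 163\right) 1321 = 1301 \cdot 1321 = 1718621$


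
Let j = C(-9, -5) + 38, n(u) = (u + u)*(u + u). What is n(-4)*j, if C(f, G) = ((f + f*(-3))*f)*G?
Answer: 54272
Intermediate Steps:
C(f, G) = -2*G*f² (C(f, G) = ((f - 3*f)*f)*G = ((-2*f)*f)*G = (-2*f²)*G = -2*G*f²)
n(u) = 4*u² (n(u) = (2*u)*(2*u) = 4*u²)
j = 848 (j = -2*(-5)*(-9)² + 38 = -2*(-5)*81 + 38 = 810 + 38 = 848)
n(-4)*j = (4*(-4)²)*848 = (4*16)*848 = 64*848 = 54272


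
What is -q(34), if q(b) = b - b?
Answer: 0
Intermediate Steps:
q(b) = 0
-q(34) = -1*0 = 0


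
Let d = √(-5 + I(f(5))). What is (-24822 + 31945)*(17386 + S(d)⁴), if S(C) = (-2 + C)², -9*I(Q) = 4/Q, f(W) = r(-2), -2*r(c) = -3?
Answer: 89773693583521/531441 - 241530672880*I*√429/177147 ≈ 1.6892e+8 - 2.824e+7*I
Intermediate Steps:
r(c) = 3/2 (r(c) = -½*(-3) = 3/2)
f(W) = 3/2
I(Q) = -4/(9*Q)
d = I*√429/9 (d = √(-5 - 4/(9*3/2)) = √(-5 - 4/9*⅔) = √(-5 - 8/27) = √(-143/27) = I*√429/9 ≈ 2.3014*I)
(-24822 + 31945)*(17386 + S(d)⁴) = (-24822 + 31945)*(17386 + ((-2 + I*√429/9)²)⁴) = 7123*(17386 + (-2 + I*√429/9)⁸) = 123840478 + 7123*(-2 + I*√429/9)⁸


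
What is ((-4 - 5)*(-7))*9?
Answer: 567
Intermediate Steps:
((-4 - 5)*(-7))*9 = -9*(-7)*9 = 63*9 = 567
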